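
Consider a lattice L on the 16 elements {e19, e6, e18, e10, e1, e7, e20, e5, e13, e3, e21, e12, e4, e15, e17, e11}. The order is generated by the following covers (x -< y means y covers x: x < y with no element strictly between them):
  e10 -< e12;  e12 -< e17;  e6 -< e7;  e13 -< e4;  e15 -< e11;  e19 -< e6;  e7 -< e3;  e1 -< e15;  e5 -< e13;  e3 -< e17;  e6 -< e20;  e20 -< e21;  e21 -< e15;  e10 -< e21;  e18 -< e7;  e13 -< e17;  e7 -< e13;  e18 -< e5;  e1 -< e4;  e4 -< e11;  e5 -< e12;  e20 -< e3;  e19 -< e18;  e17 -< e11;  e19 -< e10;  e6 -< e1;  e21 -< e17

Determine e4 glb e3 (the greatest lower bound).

Common lower bounds of {e4, e3}: e18, e19, e6, e7.
The greatest among these is e7.

e7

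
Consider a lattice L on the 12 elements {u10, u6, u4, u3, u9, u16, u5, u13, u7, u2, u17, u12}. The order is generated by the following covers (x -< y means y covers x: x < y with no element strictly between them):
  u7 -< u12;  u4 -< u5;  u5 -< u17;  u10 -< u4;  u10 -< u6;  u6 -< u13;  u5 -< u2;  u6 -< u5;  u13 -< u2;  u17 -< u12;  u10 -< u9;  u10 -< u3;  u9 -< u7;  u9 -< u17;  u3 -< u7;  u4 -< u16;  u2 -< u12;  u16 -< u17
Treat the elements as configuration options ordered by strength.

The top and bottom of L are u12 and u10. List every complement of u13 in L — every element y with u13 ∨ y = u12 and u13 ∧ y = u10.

u16, u3, u7, u9

Need y with u13 ∨ y = u12 and u13 ∧ y = u10.
Checking each element gives: u16, u3, u7, u9.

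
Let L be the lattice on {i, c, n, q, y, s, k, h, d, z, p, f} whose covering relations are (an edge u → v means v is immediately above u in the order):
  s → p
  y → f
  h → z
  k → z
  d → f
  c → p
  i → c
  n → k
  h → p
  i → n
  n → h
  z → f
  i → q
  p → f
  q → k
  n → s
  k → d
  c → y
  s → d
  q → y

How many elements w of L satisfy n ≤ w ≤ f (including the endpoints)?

8

The interval [n, f] = {d, f, h, k, n, p, s, z}, which has 8 elements.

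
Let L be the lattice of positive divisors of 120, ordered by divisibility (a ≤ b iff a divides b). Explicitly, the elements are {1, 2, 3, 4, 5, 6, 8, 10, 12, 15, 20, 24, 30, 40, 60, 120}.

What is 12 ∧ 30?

In the divisibility order, the meet is the greatest common divisor: gcd(12, 30) = 6.

6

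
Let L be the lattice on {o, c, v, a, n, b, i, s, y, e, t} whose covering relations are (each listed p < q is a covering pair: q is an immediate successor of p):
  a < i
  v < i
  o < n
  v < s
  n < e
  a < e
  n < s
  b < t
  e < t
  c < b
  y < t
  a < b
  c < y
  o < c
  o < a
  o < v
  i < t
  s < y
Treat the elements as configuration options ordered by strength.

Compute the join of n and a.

e

Common upper bounds of {n, a}: e, t.
The least among these is e.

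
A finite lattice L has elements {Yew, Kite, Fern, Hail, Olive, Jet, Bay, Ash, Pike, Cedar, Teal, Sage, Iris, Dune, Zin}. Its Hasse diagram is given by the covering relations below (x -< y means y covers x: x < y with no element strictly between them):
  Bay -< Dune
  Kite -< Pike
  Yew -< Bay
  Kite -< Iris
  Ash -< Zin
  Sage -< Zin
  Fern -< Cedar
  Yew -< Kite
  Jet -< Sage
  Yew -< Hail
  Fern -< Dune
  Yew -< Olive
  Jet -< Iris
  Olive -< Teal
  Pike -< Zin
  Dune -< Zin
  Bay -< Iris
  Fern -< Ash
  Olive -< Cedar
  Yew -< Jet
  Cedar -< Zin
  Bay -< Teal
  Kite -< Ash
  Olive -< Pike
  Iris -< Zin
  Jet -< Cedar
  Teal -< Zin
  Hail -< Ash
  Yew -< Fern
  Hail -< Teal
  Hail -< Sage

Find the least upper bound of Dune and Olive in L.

Zin

Common upper bounds of {Dune, Olive}: Zin.
The least among these is Zin.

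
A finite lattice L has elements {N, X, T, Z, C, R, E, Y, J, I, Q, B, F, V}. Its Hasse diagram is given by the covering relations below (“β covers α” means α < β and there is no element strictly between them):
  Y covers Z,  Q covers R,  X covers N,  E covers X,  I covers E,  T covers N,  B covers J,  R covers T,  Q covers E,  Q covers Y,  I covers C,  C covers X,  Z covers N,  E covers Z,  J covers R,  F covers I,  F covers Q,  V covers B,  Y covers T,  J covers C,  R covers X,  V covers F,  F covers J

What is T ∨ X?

Common upper bounds of {T, X}: B, F, J, Q, R, V.
The least among these is R.

R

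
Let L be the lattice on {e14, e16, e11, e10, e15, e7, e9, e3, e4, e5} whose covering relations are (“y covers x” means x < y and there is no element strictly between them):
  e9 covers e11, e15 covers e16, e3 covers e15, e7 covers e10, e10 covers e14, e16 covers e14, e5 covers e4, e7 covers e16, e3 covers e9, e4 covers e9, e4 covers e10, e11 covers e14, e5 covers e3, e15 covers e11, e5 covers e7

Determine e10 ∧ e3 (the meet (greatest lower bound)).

Common lower bounds of {e10, e3}: e14.
The greatest among these is e14.

e14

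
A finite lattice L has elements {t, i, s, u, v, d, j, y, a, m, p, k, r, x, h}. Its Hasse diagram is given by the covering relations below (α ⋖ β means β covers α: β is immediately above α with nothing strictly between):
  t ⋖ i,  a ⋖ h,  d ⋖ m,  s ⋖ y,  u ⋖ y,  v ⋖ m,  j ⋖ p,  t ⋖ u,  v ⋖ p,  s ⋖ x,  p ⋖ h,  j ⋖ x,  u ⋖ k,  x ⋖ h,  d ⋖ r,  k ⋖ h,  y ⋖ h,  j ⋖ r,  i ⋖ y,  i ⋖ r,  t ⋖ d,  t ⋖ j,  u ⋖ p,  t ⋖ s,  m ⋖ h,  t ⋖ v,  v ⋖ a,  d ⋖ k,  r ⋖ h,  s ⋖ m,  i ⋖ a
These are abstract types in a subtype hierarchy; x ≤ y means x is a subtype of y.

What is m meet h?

m

Common lower bounds of {m, h}: d, m, s, t, v.
The greatest among these is m.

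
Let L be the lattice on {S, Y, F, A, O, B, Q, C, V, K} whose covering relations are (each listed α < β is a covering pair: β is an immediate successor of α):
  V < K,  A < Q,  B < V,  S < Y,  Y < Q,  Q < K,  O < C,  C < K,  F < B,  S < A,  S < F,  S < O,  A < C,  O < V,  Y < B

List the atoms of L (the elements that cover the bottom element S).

The atoms are exactly the elements that cover S: A, F, O, Y.

A, F, O, Y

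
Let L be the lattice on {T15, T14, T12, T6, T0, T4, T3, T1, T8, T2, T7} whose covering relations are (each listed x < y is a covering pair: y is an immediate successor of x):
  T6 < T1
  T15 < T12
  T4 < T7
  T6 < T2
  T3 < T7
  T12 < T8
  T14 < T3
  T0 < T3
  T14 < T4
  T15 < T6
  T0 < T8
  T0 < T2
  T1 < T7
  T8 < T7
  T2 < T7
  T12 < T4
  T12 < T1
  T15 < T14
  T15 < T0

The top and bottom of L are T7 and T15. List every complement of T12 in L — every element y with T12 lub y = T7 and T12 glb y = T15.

T2, T3

Need y with T12 ∨ y = T7 and T12 ∧ y = T15.
Checking each element gives: T2, T3.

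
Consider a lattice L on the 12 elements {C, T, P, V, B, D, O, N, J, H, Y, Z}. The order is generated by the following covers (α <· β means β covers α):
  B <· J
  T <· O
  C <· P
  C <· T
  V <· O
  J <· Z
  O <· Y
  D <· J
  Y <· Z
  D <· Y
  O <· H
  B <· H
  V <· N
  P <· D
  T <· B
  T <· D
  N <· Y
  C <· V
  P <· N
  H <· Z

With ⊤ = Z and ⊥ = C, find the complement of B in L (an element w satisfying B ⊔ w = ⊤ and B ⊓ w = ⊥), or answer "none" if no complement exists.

Need w with B ∨ w = Z and B ∧ w = C.
Checking each element gives: N.

N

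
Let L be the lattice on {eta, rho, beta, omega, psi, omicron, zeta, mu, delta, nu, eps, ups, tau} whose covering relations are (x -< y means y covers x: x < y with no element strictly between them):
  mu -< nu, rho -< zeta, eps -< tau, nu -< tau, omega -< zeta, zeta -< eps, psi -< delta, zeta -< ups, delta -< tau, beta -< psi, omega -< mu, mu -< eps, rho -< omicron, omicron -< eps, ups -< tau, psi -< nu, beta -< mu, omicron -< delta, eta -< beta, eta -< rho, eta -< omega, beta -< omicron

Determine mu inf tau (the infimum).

Common lower bounds of {mu, tau}: beta, eta, mu, omega.
The greatest among these is mu.

mu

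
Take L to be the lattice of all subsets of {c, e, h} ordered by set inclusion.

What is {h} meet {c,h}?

Under ⊆, meet is intersection: {h} ∩ {c,h} = {h}.

{h}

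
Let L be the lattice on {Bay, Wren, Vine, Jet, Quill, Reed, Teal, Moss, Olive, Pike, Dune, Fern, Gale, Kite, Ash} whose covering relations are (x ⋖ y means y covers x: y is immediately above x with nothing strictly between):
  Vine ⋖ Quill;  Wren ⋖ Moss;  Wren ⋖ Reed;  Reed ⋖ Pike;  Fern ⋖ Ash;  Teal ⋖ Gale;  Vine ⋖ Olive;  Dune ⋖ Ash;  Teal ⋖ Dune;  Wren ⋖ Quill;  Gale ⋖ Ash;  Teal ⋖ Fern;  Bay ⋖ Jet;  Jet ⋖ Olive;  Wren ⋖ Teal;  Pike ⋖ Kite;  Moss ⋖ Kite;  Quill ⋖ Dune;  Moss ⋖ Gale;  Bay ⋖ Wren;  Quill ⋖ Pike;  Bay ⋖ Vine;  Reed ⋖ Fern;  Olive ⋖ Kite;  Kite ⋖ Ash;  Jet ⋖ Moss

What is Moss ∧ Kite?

Common lower bounds of {Moss, Kite}: Bay, Jet, Moss, Wren.
The greatest among these is Moss.

Moss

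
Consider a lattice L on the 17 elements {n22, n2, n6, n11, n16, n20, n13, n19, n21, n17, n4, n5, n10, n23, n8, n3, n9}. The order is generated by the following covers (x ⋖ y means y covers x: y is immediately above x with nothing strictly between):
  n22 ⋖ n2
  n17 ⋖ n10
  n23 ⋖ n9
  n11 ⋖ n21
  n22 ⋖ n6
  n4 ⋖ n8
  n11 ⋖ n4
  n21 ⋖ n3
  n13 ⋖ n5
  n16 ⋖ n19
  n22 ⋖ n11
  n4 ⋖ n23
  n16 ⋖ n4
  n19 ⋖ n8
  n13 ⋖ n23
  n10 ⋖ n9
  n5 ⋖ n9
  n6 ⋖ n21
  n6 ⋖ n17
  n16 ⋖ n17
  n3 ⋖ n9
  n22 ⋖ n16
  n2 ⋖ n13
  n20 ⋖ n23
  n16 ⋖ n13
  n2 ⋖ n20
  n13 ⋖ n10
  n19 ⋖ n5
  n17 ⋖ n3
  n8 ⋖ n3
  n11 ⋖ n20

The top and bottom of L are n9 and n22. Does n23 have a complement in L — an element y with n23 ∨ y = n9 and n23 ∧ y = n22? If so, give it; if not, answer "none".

Need y with n23 ∨ y = n9 and n23 ∧ y = n22.
Checking each element gives: n6.

n6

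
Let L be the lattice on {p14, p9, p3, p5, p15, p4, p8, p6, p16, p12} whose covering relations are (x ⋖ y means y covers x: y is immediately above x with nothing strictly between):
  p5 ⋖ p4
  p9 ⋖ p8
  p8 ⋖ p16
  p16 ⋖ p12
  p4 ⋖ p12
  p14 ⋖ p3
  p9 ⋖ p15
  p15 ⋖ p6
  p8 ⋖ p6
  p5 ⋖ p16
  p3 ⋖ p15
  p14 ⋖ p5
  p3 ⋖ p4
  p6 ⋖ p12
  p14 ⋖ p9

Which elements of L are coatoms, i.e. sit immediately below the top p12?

The coatoms are exactly the elements covered by p12: p16, p4, p6.

p16, p4, p6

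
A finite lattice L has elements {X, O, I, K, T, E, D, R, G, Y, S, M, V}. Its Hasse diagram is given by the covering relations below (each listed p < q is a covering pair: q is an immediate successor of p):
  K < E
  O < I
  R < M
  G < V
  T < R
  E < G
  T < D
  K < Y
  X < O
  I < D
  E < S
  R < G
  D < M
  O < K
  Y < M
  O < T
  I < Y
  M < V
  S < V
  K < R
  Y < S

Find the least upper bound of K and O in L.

Common upper bounds of {K, O}: E, G, K, M, R, S, V, Y.
The least among these is K.

K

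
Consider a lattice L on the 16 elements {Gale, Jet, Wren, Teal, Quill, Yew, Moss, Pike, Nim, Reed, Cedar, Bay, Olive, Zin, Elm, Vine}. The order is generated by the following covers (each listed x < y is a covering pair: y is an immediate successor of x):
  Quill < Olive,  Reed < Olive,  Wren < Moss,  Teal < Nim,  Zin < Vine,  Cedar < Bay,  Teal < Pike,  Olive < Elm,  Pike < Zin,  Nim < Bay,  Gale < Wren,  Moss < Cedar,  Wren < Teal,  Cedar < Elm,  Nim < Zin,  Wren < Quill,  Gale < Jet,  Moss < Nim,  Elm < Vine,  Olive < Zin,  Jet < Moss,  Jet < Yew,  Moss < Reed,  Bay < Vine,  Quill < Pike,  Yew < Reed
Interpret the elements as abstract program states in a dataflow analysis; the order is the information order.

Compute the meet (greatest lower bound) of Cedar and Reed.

Moss

Common lower bounds of {Cedar, Reed}: Gale, Jet, Moss, Wren.
The greatest among these is Moss.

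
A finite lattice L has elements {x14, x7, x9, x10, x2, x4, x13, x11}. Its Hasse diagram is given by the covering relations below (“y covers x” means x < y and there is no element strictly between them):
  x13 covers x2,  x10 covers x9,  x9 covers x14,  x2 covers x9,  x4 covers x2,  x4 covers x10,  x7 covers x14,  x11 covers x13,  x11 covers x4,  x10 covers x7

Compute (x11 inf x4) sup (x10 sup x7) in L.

x4

x11 ∧ x4 = x4
x10 ∨ x7 = x10
x4 ∨ x10 = x4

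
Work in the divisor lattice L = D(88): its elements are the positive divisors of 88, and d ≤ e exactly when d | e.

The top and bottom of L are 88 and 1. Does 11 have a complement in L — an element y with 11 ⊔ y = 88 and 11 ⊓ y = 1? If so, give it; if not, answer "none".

Need y with 11 ∨ y = 88 and 11 ∧ y = 1.
Checking each element gives: 8.

8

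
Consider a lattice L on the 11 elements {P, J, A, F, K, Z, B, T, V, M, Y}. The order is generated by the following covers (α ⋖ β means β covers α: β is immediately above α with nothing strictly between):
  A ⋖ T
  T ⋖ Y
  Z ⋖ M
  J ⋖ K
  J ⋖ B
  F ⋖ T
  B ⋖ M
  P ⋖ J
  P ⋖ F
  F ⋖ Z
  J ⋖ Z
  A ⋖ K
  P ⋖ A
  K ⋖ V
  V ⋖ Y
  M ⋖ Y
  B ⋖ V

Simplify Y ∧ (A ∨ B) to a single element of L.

V

A ∨ B = V
Y ∧ V = V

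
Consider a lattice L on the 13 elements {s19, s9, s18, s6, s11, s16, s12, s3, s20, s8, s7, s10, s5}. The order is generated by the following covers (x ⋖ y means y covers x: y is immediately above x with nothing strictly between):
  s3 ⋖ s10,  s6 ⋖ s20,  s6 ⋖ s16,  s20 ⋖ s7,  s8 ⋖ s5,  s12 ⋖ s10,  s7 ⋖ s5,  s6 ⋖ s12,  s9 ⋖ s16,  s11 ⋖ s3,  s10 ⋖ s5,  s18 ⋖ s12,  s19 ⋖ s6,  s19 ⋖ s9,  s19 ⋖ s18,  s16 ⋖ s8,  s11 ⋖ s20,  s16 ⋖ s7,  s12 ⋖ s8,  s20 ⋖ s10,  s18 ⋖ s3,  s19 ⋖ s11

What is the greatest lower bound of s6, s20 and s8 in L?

Common lower bounds of {s6, s20, s8}: s19, s6.
The greatest among these is s6.

s6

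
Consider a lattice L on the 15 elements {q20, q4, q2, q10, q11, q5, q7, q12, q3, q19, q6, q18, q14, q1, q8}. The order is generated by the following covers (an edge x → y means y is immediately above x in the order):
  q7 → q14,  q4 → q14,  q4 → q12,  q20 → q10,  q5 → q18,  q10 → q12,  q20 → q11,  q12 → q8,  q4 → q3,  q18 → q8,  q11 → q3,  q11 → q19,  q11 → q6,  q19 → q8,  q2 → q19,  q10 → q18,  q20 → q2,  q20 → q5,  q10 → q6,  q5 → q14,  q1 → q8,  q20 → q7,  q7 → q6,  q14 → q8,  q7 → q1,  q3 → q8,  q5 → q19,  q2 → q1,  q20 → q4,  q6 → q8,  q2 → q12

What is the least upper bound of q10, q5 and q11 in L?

Common upper bounds of {q10, q5, q11}: q8.
The least among these is q8.

q8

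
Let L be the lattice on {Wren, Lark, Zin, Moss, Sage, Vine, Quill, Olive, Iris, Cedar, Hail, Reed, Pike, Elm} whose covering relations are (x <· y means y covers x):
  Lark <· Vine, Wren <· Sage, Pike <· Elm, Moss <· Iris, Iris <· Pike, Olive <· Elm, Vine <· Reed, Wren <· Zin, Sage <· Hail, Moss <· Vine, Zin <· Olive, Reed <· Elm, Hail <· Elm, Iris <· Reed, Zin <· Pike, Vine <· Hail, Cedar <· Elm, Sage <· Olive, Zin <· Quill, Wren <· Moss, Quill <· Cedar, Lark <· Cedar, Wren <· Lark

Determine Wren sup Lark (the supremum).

Common upper bounds of {Wren, Lark}: Cedar, Elm, Hail, Lark, Reed, Vine.
The least among these is Lark.

Lark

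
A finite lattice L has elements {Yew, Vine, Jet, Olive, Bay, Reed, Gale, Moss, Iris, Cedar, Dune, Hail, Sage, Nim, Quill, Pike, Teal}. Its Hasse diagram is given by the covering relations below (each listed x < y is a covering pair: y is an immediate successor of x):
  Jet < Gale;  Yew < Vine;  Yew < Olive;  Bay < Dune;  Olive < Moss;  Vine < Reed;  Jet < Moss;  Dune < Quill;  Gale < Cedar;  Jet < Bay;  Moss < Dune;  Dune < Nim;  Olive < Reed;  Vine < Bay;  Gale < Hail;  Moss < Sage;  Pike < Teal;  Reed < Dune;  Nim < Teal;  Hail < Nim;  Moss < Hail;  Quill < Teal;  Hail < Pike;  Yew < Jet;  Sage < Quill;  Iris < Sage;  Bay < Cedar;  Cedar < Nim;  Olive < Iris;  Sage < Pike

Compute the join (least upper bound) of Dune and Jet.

Common upper bounds of {Dune, Jet}: Dune, Nim, Quill, Teal.
The least among these is Dune.

Dune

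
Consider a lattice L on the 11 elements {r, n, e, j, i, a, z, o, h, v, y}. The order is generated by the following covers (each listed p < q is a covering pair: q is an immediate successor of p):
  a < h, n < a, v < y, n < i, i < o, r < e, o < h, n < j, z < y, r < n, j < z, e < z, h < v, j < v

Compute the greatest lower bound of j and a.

n

Common lower bounds of {j, a}: n, r.
The greatest among these is n.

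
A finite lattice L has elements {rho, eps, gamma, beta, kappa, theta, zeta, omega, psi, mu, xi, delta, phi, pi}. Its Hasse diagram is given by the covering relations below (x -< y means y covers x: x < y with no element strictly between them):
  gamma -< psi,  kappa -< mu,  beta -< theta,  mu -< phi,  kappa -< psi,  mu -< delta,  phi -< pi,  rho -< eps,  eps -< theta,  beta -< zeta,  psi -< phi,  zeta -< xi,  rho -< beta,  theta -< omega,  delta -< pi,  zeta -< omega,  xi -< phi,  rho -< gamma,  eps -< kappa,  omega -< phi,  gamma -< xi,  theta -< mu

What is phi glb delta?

mu

Common lower bounds of {phi, delta}: beta, eps, kappa, mu, rho, theta.
The greatest among these is mu.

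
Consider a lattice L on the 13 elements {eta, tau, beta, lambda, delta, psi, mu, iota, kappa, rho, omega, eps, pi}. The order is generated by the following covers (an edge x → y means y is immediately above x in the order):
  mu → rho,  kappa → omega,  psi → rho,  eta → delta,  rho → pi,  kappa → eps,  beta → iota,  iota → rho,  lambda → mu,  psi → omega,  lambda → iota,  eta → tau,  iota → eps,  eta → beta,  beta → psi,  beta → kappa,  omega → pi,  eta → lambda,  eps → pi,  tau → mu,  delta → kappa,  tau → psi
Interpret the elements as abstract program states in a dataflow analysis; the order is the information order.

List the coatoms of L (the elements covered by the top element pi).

The coatoms are exactly the elements covered by pi: eps, omega, rho.

eps, omega, rho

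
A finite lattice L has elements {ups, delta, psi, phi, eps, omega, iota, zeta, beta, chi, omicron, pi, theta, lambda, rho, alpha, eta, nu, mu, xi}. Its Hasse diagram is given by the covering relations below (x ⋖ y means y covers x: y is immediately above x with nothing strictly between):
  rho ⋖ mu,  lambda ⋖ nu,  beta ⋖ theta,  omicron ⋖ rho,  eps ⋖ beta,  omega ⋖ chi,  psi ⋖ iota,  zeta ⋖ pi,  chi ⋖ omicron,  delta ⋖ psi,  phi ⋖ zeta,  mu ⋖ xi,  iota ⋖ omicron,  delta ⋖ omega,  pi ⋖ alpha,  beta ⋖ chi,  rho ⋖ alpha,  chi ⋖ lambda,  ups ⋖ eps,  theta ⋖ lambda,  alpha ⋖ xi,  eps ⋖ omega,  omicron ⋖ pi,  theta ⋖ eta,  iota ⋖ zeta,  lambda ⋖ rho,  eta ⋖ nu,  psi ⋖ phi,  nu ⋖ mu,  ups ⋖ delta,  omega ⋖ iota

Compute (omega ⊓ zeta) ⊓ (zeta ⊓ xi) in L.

omega

omega ∧ zeta = omega
zeta ∧ xi = zeta
omega ∧ zeta = omega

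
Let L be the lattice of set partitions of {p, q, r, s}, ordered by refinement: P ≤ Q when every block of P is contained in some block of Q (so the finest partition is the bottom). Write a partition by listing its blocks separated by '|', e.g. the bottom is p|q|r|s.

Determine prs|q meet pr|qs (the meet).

The meet (common refinement) of prs|q and pr|qs intersects blocks pairwise, giving pr|q|s.

pr|q|s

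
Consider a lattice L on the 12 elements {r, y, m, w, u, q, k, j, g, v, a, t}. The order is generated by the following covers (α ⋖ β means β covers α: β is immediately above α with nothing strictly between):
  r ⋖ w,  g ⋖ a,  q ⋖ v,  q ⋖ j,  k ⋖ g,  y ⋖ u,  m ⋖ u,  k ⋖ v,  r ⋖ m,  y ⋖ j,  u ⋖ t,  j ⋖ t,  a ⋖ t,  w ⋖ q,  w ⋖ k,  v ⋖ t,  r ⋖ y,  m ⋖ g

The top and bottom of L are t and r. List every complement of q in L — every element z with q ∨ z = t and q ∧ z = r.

Need z with q ∨ z = t and q ∧ z = r.
Checking each element gives: m, u.

m, u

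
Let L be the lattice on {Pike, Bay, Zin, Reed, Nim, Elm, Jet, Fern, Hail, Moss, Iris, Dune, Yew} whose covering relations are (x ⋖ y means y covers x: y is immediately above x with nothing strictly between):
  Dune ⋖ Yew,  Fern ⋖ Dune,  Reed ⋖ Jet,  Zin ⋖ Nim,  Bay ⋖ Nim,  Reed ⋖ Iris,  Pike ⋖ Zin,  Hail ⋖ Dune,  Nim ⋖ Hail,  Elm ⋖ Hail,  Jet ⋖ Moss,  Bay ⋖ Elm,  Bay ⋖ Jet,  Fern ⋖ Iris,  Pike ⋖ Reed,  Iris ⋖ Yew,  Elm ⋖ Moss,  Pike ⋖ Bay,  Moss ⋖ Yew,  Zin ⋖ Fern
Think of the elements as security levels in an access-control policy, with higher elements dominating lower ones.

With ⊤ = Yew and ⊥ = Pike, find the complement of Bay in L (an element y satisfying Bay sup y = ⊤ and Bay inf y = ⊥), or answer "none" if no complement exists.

Need y with Bay ∨ y = Yew and Bay ∧ y = Pike.
Checking each element gives: Iris.

Iris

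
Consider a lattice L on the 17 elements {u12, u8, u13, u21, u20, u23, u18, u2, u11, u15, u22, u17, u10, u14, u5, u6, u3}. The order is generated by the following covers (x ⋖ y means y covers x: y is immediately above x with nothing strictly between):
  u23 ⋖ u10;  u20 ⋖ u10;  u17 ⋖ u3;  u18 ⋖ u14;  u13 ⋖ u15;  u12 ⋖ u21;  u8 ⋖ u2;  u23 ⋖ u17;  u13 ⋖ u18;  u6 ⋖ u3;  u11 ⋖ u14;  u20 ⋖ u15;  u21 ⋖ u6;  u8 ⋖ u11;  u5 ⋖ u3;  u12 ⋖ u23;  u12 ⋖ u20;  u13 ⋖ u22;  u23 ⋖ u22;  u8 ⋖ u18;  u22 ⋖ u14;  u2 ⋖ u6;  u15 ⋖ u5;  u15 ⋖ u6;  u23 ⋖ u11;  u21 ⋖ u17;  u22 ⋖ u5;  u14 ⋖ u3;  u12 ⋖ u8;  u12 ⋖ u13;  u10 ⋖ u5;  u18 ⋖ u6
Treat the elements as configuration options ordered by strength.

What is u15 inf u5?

u15

Common lower bounds of {u15, u5}: u12, u13, u15, u20.
The greatest among these is u15.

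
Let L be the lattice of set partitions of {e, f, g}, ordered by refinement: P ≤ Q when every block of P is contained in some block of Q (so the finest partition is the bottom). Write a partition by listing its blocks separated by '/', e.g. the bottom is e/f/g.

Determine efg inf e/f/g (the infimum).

The meet (common refinement) of efg and e/f/g intersects blocks pairwise, giving e/f/g.

e/f/g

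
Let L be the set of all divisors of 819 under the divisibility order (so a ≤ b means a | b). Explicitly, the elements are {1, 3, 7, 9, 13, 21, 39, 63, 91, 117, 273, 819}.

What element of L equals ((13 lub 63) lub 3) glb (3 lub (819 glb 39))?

13 ∨ 63 = 819
819 ∨ 3 = 819
819 ∧ 39 = 39
3 ∨ 39 = 39
819 ∧ 39 = 39

39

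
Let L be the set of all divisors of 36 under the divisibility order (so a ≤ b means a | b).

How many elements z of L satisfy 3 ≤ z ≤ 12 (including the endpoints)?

3

The interval [3, 12] = {12, 3, 6}, which has 3 elements.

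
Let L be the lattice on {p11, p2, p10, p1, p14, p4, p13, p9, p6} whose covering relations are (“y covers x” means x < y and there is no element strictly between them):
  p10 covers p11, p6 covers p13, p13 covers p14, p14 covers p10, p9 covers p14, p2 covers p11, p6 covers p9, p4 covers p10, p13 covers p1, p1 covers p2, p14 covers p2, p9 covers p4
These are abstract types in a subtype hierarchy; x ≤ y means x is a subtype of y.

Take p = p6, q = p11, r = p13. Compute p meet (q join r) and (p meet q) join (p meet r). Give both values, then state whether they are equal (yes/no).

q join r = p13, so p meet (q join r) = p6 meet p13 = p13.
p meet q = p11 and p meet r = p13, so (p meet q) join (p meet r) = p11 join p13 = p13.
Equal: yes.

p13; p13; yes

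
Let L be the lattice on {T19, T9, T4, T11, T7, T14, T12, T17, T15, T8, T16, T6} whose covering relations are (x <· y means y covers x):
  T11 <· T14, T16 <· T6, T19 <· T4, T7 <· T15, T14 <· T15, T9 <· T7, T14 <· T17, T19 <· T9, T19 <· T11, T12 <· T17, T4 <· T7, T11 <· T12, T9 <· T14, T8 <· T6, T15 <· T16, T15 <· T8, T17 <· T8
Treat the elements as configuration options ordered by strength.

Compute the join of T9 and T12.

Common upper bounds of {T9, T12}: T17, T6, T8.
The least among these is T17.

T17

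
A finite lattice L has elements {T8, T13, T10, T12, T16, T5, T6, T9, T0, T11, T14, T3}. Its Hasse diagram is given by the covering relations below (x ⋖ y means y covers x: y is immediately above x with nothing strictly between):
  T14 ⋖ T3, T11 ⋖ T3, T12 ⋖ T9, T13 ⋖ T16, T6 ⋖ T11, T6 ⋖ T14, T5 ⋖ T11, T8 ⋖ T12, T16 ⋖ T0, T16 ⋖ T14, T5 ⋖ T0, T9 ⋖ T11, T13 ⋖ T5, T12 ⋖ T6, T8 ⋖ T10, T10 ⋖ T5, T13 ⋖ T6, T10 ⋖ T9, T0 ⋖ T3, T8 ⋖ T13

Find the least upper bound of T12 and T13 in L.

Common upper bounds of {T12, T13}: T11, T14, T3, T6.
The least among these is T6.

T6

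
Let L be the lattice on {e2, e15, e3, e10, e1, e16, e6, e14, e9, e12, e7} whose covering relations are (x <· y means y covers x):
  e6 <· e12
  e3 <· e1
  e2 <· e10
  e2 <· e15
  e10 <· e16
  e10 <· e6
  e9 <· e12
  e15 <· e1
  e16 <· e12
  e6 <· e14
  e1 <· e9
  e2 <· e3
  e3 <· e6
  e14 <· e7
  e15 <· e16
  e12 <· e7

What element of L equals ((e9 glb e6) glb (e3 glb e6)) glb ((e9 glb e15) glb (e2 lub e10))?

e2

e9 ∧ e6 = e3
e3 ∧ e6 = e3
e3 ∧ e3 = e3
e9 ∧ e15 = e15
e2 ∨ e10 = e10
e15 ∧ e10 = e2
e3 ∧ e2 = e2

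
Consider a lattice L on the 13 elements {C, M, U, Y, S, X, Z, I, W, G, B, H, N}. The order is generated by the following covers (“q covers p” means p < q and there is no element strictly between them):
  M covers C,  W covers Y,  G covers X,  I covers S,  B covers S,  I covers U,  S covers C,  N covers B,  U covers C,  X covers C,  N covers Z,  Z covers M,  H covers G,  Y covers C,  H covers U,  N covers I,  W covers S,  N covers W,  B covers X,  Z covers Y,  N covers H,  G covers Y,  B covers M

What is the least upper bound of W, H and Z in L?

N

Common upper bounds of {W, H, Z}: N.
The least among these is N.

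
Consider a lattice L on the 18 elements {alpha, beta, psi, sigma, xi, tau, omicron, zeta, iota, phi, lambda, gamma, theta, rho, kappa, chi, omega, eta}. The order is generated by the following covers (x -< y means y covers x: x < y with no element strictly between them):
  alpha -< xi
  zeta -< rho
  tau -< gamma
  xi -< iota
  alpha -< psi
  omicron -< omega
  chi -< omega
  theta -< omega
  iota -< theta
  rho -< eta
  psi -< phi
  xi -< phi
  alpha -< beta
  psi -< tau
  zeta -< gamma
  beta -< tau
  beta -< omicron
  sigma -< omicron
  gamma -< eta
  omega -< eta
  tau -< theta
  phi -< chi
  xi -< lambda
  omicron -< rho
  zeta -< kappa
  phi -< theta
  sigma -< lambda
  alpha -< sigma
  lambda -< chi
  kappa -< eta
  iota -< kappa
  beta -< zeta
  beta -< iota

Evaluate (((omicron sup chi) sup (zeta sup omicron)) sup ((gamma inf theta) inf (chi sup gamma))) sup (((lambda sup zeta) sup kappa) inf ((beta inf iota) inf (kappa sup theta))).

omicron ∨ chi = omega
zeta ∨ omicron = rho
omega ∨ rho = eta
gamma ∧ theta = tau
chi ∨ gamma = eta
tau ∧ eta = tau
eta ∨ tau = eta
lambda ∨ zeta = eta
eta ∨ kappa = eta
beta ∧ iota = beta
kappa ∨ theta = eta
beta ∧ eta = beta
eta ∧ beta = beta
eta ∨ beta = eta

eta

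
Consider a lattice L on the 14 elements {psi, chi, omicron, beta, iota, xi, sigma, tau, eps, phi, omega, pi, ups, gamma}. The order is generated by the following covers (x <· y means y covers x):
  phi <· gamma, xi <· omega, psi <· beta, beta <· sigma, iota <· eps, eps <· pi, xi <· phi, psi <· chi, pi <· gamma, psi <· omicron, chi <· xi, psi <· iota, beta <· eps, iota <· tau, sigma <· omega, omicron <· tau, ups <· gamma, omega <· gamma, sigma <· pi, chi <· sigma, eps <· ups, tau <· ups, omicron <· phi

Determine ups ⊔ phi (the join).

gamma

Common upper bounds of {ups, phi}: gamma.
The least among these is gamma.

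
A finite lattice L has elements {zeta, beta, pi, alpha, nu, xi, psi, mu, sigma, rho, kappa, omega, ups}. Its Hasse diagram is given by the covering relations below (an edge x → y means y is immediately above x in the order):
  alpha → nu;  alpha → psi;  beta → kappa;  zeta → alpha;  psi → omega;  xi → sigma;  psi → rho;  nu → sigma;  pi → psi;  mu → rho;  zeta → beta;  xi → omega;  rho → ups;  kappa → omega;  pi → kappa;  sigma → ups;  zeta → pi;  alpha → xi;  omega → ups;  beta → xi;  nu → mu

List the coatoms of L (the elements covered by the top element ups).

The coatoms are exactly the elements covered by ups: omega, rho, sigma.

omega, rho, sigma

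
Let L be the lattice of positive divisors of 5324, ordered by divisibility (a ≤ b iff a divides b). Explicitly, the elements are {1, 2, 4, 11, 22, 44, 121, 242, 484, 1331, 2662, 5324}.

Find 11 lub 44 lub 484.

Common upper bounds of {11, 44, 484}: 484, 5324.
The least among these is 484.

484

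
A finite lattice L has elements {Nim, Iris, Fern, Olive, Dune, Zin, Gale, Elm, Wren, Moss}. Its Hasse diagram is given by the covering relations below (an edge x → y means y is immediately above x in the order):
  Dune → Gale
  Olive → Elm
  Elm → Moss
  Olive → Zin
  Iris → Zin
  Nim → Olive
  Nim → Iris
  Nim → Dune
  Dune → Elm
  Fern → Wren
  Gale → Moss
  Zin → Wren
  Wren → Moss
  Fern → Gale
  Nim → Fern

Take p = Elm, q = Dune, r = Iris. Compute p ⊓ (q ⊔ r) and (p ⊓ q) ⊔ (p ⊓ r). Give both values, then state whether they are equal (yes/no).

q ⊔ r = Moss, so p ⊓ (q ⊔ r) = Elm ⊓ Moss = Elm.
p ⊓ q = Dune and p ⊓ r = Nim, so (p ⊓ q) ⊔ (p ⊓ r) = Dune ⊔ Nim = Dune.
Equal: no.

Elm; Dune; no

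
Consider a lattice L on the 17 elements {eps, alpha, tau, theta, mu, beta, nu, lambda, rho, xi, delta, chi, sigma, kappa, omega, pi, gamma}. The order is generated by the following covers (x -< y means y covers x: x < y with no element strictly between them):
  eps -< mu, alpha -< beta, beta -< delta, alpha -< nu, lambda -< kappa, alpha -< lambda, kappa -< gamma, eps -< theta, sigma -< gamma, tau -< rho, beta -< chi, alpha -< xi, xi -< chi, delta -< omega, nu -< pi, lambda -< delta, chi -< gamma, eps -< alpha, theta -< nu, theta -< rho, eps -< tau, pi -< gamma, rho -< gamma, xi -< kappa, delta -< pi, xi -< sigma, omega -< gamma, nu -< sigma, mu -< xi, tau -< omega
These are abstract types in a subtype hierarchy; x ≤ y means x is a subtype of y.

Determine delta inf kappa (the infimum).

lambda

Common lower bounds of {delta, kappa}: alpha, eps, lambda.
The greatest among these is lambda.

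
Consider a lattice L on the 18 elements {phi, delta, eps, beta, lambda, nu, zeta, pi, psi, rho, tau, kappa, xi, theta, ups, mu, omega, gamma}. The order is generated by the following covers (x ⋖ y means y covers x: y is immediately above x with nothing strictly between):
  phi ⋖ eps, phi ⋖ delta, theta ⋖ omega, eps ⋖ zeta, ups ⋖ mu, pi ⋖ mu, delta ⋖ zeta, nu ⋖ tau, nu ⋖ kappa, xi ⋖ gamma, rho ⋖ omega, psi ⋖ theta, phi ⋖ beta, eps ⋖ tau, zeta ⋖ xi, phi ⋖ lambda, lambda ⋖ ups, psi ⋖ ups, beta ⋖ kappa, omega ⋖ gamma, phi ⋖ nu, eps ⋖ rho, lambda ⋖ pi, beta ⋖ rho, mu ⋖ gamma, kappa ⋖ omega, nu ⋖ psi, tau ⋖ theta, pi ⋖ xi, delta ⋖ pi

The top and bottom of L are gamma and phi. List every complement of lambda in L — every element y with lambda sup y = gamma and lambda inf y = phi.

beta, kappa, omega, rho, tau, theta

Need y with lambda ∨ y = gamma and lambda ∧ y = phi.
Checking each element gives: beta, kappa, omega, rho, tau, theta.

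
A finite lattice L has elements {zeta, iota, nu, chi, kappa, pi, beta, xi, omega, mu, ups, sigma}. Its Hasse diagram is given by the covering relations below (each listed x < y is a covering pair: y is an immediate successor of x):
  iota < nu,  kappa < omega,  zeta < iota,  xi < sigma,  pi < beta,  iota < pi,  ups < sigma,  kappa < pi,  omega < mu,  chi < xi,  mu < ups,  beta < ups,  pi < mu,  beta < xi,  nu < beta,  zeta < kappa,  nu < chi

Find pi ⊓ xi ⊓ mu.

pi

Common lower bounds of {pi, xi, mu}: iota, kappa, pi, zeta.
The greatest among these is pi.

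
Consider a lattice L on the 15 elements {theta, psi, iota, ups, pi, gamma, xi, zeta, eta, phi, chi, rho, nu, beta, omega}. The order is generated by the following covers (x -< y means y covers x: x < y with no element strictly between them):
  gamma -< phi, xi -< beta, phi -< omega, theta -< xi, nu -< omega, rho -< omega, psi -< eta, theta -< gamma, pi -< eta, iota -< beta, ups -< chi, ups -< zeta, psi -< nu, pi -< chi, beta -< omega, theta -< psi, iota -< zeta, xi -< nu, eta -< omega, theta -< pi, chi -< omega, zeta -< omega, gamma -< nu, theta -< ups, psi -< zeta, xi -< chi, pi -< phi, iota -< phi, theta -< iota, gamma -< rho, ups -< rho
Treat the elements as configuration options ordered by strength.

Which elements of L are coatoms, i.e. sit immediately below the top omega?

beta, chi, eta, nu, phi, rho, zeta

The coatoms are exactly the elements covered by omega: beta, chi, eta, nu, phi, rho, zeta.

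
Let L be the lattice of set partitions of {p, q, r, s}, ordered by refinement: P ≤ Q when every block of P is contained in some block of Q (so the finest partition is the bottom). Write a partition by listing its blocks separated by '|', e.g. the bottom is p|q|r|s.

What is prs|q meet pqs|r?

ps|q|r

The meet (common refinement) of prs|q and pqs|r intersects blocks pairwise, giving ps|q|r.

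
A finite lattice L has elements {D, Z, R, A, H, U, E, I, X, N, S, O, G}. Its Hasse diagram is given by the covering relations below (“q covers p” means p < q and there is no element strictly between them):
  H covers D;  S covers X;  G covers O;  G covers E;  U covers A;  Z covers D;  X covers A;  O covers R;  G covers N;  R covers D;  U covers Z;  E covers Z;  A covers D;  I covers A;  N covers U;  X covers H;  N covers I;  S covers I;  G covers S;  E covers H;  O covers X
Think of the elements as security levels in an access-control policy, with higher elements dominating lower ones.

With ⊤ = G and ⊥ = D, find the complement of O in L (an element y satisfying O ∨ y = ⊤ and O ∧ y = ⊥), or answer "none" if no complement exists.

Need y with O ∨ y = G and O ∧ y = D.
Checking each element gives: Z.

Z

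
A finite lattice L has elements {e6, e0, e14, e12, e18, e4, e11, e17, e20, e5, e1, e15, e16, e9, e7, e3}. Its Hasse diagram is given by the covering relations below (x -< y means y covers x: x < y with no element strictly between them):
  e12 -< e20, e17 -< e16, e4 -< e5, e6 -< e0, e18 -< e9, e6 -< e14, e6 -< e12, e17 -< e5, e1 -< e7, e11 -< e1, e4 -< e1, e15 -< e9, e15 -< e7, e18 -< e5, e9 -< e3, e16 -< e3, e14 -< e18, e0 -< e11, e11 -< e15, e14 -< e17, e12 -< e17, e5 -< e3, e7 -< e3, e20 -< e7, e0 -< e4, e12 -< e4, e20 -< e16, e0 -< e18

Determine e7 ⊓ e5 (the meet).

Common lower bounds of {e7, e5}: e0, e12, e4, e6.
The greatest among these is e4.

e4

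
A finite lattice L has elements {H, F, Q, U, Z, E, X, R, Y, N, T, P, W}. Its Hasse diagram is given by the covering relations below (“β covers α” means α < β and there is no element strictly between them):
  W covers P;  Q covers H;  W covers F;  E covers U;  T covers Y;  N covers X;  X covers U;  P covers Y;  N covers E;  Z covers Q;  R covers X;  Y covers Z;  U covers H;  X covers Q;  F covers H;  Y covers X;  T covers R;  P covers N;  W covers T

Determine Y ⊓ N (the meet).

Common lower bounds of {Y, N}: H, Q, U, X.
The greatest among these is X.

X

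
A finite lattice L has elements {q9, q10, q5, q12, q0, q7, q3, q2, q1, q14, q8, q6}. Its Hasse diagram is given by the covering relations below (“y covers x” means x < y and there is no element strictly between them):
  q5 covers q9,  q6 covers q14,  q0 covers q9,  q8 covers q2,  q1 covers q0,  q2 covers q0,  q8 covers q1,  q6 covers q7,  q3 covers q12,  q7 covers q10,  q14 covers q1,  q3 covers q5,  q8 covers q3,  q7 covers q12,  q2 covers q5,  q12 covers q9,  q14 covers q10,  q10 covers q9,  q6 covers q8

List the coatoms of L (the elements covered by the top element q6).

q14, q7, q8

The coatoms are exactly the elements covered by q6: q14, q7, q8.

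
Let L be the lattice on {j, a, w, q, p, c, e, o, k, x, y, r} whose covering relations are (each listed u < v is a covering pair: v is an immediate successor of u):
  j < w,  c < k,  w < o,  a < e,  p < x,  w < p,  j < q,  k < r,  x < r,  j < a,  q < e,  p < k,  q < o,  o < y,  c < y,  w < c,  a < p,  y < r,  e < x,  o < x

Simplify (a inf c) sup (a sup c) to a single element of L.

a ∧ c = j
a ∨ c = k
j ∨ k = k

k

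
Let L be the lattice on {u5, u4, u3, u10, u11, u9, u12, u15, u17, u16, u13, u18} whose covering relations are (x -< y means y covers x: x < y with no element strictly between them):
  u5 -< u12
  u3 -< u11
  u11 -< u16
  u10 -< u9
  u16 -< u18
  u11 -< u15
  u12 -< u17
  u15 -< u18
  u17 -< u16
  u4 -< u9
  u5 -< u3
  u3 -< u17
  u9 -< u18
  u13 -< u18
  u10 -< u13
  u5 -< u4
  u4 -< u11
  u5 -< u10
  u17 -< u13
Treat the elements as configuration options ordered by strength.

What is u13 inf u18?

u13

Common lower bounds of {u13, u18}: u10, u12, u13, u17, u3, u5.
The greatest among these is u13.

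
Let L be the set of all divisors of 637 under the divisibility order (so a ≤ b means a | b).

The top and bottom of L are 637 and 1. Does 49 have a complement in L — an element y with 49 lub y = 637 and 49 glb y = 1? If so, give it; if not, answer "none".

Need y with 49 ∨ y = 637 and 49 ∧ y = 1.
Checking each element gives: 13.

13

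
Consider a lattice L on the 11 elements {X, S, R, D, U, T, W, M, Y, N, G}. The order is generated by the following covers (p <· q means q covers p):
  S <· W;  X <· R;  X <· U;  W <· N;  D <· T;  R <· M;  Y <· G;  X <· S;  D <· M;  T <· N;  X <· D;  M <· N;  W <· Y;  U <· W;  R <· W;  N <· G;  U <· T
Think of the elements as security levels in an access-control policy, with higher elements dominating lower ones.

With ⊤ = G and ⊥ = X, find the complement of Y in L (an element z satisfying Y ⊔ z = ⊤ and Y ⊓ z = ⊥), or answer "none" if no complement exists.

Need z with Y ∨ z = G and Y ∧ z = X.
Checking each element gives: D.

D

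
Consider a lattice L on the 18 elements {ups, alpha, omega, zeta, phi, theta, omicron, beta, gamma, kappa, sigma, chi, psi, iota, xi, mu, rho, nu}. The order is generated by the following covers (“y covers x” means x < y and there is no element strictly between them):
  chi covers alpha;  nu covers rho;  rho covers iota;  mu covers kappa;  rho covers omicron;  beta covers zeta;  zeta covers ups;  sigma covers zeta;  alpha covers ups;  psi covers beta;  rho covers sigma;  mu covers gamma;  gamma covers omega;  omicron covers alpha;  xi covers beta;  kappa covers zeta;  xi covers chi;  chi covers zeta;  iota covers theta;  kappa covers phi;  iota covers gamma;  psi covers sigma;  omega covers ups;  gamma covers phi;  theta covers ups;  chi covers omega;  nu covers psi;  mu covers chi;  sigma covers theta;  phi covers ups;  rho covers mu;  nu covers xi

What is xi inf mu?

chi

Common lower bounds of {xi, mu}: alpha, chi, omega, ups, zeta.
The greatest among these is chi.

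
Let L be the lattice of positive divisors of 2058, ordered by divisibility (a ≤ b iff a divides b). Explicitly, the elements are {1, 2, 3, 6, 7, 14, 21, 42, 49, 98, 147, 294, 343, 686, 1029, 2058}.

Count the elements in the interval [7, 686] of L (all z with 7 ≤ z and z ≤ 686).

The interval [7, 686] = {14, 343, 49, 686, 7, 98}, which has 6 elements.

6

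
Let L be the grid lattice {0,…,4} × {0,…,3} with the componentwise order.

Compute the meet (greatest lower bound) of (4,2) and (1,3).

(1,2)

In a product of chains, the meet is componentwise min, giving (1,2).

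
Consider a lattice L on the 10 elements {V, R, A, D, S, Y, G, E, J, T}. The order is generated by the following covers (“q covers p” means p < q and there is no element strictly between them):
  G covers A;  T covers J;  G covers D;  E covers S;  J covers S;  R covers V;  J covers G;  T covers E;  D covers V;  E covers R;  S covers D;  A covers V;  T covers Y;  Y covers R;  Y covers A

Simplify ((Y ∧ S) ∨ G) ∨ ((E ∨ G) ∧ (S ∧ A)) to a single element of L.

G

Y ∧ S = V
V ∨ G = G
E ∨ G = T
S ∧ A = V
T ∧ V = V
G ∨ V = G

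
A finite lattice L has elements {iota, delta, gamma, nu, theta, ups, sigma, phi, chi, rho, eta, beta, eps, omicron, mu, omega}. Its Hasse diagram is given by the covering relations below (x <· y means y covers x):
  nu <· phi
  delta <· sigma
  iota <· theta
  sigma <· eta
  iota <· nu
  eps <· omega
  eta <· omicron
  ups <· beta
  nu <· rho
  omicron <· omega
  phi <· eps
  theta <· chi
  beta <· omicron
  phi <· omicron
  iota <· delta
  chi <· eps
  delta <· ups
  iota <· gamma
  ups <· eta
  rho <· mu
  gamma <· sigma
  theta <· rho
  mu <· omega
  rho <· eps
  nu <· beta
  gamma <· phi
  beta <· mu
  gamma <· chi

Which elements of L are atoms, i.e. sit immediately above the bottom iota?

delta, gamma, nu, theta

The atoms are exactly the elements that cover iota: delta, gamma, nu, theta.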